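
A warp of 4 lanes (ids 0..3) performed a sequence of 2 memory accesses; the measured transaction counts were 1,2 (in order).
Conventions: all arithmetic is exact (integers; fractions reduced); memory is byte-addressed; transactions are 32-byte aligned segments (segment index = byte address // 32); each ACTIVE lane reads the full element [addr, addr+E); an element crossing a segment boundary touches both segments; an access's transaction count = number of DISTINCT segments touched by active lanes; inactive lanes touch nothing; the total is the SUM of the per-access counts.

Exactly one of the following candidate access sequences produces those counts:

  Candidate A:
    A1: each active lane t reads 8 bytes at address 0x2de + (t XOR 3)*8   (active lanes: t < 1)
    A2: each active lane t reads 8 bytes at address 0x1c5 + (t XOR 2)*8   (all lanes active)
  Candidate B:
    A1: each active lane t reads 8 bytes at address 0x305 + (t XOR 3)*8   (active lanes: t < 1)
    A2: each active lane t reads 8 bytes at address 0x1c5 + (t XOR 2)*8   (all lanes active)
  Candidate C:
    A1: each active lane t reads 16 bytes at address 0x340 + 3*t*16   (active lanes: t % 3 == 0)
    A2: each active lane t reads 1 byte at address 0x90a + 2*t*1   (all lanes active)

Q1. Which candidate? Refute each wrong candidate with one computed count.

B: A1 gives 2 transactions, not 1
C: A1 gives 2 transactions, not 1
A: all counts match (1,2)

Answer: A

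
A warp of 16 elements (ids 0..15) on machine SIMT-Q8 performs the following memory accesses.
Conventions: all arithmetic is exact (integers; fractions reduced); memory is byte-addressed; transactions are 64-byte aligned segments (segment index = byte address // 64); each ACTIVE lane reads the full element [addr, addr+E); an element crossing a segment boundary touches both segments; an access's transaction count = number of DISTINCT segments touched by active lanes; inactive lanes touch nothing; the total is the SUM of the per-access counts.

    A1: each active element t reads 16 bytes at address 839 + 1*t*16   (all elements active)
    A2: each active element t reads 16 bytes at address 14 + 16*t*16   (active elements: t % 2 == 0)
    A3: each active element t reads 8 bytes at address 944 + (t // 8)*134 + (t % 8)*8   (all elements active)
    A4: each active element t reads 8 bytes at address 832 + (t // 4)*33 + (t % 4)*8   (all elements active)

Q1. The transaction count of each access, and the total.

A1: 5 transactions
A2: 8 transactions
A3: 4 transactions
A4: 3 transactions

Answer: 5,8,4,3; total 20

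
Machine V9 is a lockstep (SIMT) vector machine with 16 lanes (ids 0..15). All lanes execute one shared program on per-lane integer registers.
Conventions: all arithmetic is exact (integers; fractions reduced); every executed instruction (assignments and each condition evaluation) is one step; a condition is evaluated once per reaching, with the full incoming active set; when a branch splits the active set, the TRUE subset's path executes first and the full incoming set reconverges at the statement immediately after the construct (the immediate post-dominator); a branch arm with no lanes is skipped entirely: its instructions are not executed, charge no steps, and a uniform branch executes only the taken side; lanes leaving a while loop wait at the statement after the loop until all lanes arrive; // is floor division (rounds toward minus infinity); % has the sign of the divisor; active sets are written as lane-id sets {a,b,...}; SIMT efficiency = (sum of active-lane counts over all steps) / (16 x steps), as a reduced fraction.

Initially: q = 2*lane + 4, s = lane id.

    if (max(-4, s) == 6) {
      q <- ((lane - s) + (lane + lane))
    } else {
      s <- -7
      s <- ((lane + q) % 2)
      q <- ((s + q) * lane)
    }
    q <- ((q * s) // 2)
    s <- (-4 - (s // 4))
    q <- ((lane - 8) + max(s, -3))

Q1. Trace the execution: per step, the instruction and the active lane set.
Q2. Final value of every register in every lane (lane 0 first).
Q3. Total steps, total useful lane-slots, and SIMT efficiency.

step 0: eval (max(-4, s) == 6)       {0,1,2,3,4,5,6,7,8,9,10,11,12,13,14,15}
step 1: q <- ((lane - s) + (lane + lane)) {6}
step 2: s <- -7                      {0,1,2,3,4,5,7,8,9,10,11,12,13,14,15}
step 3: s <- ((lane + q) % 2)        {0,1,2,3,4,5,7,8,9,10,11,12,13,14,15}
step 4: q <- ((s + q) * lane)        {0,1,2,3,4,5,7,8,9,10,11,12,13,14,15}
step 5: q <- ((q * s) // 2)          {0,1,2,3,4,5,6,7,8,9,10,11,12,13,14,15}
step 6: s <- (-4 - (s // 4))         {0,1,2,3,4,5,6,7,8,9,10,11,12,13,14,15}
step 7: q <- ((lane - 8) + max(s, -3)) {0,1,2,3,4,5,6,7,8,9,10,11,12,13,14,15}

Answer: 8 steps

q: -11,-10,-9,-8,-7,-6,-5,-4,-3,-2,-1,0,1,2,3,4
s: -4,-4,-4,-4,-4,-4,-5,-4,-4,-4,-4,-4,-4,-4,-4,-4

steps = 8; useful = 110; efficiency = 110/128 = 55/64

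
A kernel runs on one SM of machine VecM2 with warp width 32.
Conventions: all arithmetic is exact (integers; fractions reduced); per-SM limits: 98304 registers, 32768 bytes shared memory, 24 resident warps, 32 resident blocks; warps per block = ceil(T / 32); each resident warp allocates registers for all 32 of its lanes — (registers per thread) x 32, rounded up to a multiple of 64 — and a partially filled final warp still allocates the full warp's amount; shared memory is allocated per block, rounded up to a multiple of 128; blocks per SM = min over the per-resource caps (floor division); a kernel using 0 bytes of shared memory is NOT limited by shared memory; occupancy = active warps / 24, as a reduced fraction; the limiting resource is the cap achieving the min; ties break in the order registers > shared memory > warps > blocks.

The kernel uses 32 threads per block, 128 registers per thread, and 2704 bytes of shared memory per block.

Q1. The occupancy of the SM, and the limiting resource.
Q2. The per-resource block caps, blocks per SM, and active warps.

Answer: occupancy 11/24, limited by shared memory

registers: 24 blocks
shared memory: 11 blocks
warps: 24 blocks
blocks: 32 blocks

Answer: 11 blocks, 11 active warps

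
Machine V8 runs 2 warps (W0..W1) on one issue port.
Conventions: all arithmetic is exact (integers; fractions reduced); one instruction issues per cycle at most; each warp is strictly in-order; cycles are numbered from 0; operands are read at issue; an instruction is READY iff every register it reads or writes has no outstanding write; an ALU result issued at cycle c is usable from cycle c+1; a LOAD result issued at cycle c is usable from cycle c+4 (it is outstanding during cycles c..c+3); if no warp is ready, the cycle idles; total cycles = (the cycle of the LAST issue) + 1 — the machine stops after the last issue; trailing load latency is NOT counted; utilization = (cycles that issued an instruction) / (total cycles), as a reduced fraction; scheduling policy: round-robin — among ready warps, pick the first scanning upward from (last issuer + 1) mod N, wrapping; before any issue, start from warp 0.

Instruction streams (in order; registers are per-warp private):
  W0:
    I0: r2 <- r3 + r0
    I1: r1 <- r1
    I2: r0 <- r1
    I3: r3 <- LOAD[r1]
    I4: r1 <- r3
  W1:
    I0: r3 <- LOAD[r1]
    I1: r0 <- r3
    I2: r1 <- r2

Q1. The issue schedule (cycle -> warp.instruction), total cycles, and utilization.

cycle 0: W0.I0
cycle 1: W1.I0
cycle 2: W0.I1
cycle 3: W0.I2
cycle 4: W0.I3
cycle 5: W1.I1
cycle 6: W1.I2
cycle 7: idle
cycle 8: W0.I4

Answer: 9 cycles, utilization 8/9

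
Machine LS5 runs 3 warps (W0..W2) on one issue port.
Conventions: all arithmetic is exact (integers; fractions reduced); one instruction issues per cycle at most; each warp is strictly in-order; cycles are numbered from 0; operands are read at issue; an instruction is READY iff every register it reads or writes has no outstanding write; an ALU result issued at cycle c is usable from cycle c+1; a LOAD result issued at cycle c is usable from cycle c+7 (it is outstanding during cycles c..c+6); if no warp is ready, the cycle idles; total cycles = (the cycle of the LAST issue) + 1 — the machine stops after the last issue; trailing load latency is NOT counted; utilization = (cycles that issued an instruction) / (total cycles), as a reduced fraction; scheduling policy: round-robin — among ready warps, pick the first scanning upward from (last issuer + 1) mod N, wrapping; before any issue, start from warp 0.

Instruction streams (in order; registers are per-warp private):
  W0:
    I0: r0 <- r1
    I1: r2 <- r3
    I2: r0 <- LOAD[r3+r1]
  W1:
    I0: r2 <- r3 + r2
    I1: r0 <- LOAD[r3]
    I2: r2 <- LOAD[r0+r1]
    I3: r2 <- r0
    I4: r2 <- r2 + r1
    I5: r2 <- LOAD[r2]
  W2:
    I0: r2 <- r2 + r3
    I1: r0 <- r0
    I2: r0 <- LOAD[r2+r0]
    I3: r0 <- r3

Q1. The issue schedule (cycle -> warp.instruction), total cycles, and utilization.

cycle 0: W0.I0
cycle 1: W1.I0
cycle 2: W2.I0
cycle 3: W0.I1
cycle 4: W1.I1
cycle 5: W2.I1
cycle 6: W0.I2
cycle 7: W2.I2
cycle 8: idle
cycle 9: idle
cycle 10: idle
cycle 11: W1.I2
cycle 12: idle
cycle 13: idle
cycle 14: W2.I3
cycle 15: idle
cycle 16: idle
cycle 17: idle
cycle 18: W1.I3
cycle 19: W1.I4
cycle 20: W1.I5

Answer: 21 cycles, utilization 13/21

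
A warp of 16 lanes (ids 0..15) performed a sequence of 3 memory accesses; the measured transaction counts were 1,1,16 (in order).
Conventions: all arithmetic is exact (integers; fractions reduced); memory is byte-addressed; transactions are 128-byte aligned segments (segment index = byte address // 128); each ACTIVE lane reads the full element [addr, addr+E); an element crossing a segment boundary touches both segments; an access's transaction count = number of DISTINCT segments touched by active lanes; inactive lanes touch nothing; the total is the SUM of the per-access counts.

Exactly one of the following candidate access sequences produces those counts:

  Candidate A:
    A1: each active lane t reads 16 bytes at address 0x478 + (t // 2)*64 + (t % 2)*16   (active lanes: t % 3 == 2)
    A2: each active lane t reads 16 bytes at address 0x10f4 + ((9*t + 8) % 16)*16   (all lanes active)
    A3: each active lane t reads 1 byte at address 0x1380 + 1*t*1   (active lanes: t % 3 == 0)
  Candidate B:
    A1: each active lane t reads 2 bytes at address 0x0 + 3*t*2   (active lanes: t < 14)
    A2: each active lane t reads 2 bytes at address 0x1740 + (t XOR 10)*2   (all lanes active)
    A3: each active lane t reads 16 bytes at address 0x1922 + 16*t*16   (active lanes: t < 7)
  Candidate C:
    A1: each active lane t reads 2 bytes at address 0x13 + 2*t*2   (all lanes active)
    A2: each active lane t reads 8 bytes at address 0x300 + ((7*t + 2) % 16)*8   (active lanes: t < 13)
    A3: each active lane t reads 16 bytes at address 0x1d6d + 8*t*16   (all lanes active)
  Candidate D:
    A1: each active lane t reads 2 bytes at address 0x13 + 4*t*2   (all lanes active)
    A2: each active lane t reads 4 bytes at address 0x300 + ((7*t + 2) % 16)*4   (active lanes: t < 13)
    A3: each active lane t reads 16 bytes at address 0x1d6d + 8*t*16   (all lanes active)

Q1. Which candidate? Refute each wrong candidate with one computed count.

A: A1 gives 4 transactions, not 1
B: A3 gives 7 transactions, not 16
D: A1 gives 2 transactions, not 1
C: all counts match (1,1,16)

Answer: C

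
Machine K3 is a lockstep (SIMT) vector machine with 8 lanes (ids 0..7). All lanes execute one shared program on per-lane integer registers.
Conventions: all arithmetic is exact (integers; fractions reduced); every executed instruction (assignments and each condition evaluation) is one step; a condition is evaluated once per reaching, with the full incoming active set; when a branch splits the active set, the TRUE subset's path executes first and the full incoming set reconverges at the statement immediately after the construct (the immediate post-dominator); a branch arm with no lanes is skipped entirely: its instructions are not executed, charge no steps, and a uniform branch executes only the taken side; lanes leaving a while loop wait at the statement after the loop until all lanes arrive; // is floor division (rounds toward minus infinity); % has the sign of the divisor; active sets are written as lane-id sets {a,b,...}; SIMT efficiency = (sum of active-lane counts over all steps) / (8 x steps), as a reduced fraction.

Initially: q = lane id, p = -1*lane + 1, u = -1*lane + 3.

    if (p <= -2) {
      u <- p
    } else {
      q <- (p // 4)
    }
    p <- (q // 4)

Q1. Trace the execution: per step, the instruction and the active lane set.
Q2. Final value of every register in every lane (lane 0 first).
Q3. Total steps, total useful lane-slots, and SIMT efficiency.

step 0: eval (p <= -2)               {0,1,2,3,4,5,6,7}
step 1: u <- p                       {3,4,5,6,7}
step 2: q <- (p // 4)                {0,1,2}
step 3: p <- (q // 4)                {0,1,2,3,4,5,6,7}

Answer: 4 steps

q: 0,0,-1,3,4,5,6,7
p: 0,0,-1,0,1,1,1,1
u: 3,2,1,-2,-3,-4,-5,-6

steps = 4; useful = 24; efficiency = 24/32 = 3/4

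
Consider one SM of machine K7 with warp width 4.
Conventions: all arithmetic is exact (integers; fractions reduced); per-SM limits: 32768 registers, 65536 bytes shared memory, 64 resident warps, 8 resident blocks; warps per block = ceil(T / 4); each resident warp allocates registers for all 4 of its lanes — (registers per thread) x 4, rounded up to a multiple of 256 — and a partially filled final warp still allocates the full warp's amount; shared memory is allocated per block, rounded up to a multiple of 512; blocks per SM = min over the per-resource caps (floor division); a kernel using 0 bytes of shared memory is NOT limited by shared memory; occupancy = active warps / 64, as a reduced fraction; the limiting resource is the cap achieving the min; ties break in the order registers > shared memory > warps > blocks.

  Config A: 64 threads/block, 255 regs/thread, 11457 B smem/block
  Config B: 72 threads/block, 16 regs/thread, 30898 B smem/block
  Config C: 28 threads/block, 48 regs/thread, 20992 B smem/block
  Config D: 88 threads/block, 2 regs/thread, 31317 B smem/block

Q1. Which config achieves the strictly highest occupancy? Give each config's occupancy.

occupancies: A 1/2, B 9/16, C 21/64, D 11/16

Answer: D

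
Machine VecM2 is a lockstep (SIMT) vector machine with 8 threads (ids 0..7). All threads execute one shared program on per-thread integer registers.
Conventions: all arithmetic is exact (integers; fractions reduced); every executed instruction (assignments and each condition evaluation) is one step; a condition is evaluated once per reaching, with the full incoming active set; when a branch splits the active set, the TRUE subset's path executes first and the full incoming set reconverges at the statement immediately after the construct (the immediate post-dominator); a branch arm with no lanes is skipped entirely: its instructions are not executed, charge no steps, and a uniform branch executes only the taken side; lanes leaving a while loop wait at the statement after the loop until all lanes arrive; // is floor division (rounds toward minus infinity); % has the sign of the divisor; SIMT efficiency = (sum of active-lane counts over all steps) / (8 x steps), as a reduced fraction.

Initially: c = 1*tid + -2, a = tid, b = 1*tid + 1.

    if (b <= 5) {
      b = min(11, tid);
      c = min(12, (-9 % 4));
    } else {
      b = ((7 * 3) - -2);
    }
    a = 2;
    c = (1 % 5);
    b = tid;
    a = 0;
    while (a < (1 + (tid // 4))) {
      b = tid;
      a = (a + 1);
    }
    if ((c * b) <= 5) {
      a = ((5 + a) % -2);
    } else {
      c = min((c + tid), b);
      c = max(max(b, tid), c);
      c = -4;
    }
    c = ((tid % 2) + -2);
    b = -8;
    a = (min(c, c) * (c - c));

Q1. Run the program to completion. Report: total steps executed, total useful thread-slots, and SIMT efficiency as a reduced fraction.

Answer: 23 steps, 141 useful, 141/184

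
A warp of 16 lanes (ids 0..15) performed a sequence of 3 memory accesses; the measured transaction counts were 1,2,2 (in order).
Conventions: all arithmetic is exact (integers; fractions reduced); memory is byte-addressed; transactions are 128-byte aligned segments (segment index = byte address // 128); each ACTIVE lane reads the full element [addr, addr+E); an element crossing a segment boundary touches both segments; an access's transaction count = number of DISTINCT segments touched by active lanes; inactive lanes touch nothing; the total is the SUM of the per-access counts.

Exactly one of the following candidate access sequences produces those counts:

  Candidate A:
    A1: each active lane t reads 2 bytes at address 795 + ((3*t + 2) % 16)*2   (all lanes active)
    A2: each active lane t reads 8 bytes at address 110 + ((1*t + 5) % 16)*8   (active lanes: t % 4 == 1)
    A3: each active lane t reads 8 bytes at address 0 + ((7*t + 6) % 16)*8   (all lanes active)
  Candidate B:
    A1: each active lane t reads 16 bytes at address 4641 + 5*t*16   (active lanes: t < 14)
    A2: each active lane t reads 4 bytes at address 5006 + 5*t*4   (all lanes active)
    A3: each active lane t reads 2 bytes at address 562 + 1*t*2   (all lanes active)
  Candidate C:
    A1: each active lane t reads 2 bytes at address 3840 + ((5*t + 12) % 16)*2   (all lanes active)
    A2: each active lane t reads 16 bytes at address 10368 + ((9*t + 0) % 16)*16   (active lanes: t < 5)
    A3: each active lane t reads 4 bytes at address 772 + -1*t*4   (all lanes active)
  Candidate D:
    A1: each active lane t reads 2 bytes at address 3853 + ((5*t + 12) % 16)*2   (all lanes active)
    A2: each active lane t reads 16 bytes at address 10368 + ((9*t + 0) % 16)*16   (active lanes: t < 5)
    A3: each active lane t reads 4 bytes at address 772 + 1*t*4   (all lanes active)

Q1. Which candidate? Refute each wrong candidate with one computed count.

A: A3 gives 1 transaction, not 2
B: A1 gives 9 transactions, not 1
D: A3 gives 1 transaction, not 2
C: all counts match (1,2,2)

Answer: C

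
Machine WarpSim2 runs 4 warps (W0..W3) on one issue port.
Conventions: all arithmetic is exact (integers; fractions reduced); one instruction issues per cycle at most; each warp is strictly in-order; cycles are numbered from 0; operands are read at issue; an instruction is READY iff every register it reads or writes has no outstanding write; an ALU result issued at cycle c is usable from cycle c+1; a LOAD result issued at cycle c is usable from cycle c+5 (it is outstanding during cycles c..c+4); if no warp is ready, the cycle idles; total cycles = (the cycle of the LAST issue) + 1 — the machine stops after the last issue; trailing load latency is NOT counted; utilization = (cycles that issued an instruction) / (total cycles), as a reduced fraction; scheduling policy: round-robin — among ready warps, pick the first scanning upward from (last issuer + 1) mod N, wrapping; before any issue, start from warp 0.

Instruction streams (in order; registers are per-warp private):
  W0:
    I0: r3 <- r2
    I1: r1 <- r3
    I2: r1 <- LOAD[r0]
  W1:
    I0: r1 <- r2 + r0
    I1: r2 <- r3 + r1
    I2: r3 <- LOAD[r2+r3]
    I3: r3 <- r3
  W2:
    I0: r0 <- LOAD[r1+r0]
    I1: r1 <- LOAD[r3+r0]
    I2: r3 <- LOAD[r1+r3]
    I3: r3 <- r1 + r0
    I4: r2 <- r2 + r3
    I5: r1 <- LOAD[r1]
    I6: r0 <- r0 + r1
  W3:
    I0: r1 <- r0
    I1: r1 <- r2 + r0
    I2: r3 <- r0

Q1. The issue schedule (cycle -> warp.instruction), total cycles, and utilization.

cycle 0: W0.I0
cycle 1: W1.I0
cycle 2: W2.I0
cycle 3: W3.I0
cycle 4: W0.I1
cycle 5: W1.I1
cycle 6: W3.I1
cycle 7: W0.I2
cycle 8: W1.I2
cycle 9: W2.I1
cycle 10: W3.I2
cycle 11: idle
cycle 12: idle
cycle 13: W1.I3
cycle 14: W2.I2
cycle 15: idle
cycle 16: idle
cycle 17: idle
cycle 18: idle
cycle 19: W2.I3
cycle 20: W2.I4
cycle 21: W2.I5
cycle 22: idle
cycle 23: idle
cycle 24: idle
cycle 25: idle
cycle 26: W2.I6

Answer: 27 cycles, utilization 17/27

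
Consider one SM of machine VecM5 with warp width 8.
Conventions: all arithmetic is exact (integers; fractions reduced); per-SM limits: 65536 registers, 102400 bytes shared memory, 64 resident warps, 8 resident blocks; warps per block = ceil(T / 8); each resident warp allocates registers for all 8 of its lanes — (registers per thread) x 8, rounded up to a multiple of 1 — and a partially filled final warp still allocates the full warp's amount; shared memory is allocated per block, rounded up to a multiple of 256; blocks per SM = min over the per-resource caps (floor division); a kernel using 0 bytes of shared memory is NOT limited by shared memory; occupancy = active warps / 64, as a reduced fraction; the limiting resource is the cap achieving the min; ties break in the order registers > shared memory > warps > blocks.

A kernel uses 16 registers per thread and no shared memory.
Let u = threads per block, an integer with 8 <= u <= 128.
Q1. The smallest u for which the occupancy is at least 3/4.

Answer: u = 41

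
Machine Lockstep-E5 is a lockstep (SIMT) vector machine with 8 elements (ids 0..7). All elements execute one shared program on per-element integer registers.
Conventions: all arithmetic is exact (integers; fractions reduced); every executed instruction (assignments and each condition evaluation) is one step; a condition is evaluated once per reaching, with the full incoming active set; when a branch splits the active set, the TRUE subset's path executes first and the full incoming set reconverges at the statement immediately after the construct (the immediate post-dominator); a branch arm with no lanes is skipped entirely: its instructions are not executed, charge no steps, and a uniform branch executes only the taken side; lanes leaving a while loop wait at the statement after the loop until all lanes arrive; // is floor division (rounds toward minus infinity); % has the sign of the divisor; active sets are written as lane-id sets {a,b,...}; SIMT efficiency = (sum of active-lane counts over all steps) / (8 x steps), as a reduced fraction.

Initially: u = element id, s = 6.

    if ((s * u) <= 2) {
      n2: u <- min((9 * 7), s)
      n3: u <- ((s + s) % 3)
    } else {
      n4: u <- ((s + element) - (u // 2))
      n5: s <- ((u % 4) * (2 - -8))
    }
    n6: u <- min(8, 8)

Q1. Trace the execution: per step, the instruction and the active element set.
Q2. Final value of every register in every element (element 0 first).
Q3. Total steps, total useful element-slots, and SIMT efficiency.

step 0: eval ((s * u) <= 2)          {0,1,2,3,4,5,6,7}
step 1: u <- min((9 * 7), s)         {0}
step 2: u <- ((s + s) % 3)           {0}
step 3: u <- ((s + element) - (u // 2)) {1,2,3,4,5,6,7}
step 4: s <- ((u % 4) * (2 - -8))    {1,2,3,4,5,6,7}
step 5: u <- min(8, 8)               {0,1,2,3,4,5,6,7}

Answer: 6 steps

u: 8,8,8,8,8,8,8,8
s: 6,30,30,0,0,10,10,20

steps = 6; useful = 32; efficiency = 32/48 = 2/3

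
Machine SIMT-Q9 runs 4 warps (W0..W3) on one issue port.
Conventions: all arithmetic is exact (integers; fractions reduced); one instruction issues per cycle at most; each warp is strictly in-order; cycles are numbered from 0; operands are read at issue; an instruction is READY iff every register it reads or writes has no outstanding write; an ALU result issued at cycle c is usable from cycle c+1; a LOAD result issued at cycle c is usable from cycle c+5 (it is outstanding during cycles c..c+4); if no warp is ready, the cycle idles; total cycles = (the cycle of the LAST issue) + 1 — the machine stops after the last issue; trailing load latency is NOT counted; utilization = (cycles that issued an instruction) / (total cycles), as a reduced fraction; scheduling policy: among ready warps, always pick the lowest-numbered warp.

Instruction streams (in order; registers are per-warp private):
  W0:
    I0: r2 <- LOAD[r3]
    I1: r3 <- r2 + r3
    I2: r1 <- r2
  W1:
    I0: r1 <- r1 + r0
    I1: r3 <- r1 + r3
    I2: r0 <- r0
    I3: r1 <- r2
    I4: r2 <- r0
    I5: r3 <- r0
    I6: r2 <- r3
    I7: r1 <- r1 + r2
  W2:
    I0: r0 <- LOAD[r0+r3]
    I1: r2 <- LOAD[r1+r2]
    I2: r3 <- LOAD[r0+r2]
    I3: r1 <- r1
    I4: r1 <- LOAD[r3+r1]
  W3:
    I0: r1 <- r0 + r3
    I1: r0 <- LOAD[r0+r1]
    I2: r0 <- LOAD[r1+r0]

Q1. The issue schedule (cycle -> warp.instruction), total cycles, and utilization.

cycle 0: W0.I0
cycle 1: W1.I0
cycle 2: W1.I1
cycle 3: W1.I2
cycle 4: W1.I3
cycle 5: W0.I1
cycle 6: W0.I2
cycle 7: W1.I4
cycle 8: W1.I5
cycle 9: W1.I6
cycle 10: W1.I7
cycle 11: W2.I0
cycle 12: W2.I1
cycle 13: W3.I0
cycle 14: W3.I1
cycle 15: idle
cycle 16: idle
cycle 17: W2.I2
cycle 18: W2.I3
cycle 19: W3.I2
cycle 20: idle
cycle 21: idle
cycle 22: W2.I4

Answer: 23 cycles, utilization 19/23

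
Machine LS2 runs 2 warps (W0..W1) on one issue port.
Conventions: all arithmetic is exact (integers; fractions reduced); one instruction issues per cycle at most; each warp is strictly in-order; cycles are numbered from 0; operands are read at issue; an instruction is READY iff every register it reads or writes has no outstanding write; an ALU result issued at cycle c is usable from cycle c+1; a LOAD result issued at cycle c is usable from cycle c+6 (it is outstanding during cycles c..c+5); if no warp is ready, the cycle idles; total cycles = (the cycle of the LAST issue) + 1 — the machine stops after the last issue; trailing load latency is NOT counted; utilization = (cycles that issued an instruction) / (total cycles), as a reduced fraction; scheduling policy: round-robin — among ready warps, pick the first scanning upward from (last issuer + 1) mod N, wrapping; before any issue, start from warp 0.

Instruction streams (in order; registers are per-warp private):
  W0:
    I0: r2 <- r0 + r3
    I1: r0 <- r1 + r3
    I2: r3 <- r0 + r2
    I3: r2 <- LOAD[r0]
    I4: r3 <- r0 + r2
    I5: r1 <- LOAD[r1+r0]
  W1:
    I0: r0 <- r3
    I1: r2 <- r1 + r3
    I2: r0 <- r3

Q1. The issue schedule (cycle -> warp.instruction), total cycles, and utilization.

cycle 0: W0.I0
cycle 1: W1.I0
cycle 2: W0.I1
cycle 3: W1.I1
cycle 4: W0.I2
cycle 5: W1.I2
cycle 6: W0.I3
cycle 7: idle
cycle 8: idle
cycle 9: idle
cycle 10: idle
cycle 11: idle
cycle 12: W0.I4
cycle 13: W0.I5

Answer: 14 cycles, utilization 9/14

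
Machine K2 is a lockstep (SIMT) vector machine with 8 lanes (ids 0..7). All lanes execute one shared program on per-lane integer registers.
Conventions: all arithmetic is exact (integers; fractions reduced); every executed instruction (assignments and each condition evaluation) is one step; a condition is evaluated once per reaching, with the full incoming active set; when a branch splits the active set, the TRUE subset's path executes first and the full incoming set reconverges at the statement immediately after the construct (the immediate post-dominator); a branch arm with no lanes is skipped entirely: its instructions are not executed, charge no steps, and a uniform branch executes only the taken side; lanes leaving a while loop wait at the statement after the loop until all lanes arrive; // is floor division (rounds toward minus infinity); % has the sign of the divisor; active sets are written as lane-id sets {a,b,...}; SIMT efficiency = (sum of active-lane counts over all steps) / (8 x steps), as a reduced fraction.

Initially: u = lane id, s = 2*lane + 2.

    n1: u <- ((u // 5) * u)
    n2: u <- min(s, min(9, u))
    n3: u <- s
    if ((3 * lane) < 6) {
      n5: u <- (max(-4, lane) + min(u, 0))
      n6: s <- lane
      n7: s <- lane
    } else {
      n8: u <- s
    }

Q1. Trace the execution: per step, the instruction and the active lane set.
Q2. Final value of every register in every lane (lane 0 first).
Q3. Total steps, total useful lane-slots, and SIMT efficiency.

step 0: u <- ((u // 5) * u)          {0,1,2,3,4,5,6,7}
step 1: u <- min(s, min(9, u))       {0,1,2,3,4,5,6,7}
step 2: u <- s                       {0,1,2,3,4,5,6,7}
step 3: eval ((3 * lane) < 6)        {0,1,2,3,4,5,6,7}
step 4: u <- (max(-4, lane) + min(u, 0)) {0,1}
step 5: s <- lane                    {0,1}
step 6: s <- lane                    {0,1}
step 7: u <- s                       {2,3,4,5,6,7}

Answer: 8 steps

u: 0,1,6,8,10,12,14,16
s: 0,1,6,8,10,12,14,16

steps = 8; useful = 44; efficiency = 44/64 = 11/16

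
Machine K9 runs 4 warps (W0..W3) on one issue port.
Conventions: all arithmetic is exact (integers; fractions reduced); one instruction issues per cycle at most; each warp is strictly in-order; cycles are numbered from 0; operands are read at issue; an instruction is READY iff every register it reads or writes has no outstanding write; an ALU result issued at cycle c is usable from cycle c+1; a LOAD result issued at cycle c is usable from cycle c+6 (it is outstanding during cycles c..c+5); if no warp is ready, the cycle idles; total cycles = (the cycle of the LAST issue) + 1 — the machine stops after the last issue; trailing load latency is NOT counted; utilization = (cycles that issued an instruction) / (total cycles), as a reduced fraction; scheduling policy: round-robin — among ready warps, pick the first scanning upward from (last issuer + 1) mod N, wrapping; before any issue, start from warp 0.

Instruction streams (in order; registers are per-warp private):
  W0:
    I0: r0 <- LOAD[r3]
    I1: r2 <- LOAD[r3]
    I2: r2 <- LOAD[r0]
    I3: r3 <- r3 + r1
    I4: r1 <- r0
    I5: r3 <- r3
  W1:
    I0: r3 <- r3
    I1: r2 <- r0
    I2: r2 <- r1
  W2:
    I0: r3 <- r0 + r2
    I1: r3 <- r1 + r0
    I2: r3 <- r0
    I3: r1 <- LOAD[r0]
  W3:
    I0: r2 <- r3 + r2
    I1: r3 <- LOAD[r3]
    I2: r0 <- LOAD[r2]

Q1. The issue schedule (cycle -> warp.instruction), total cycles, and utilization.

cycle 0: W0.I0
cycle 1: W1.I0
cycle 2: W2.I0
cycle 3: W3.I0
cycle 4: W0.I1
cycle 5: W1.I1
cycle 6: W2.I1
cycle 7: W3.I1
cycle 8: W1.I2
cycle 9: W2.I2
cycle 10: W3.I2
cycle 11: W0.I2
cycle 12: W2.I3
cycle 13: W0.I3
cycle 14: W0.I4
cycle 15: W0.I5

Answer: 16 cycles, utilization 1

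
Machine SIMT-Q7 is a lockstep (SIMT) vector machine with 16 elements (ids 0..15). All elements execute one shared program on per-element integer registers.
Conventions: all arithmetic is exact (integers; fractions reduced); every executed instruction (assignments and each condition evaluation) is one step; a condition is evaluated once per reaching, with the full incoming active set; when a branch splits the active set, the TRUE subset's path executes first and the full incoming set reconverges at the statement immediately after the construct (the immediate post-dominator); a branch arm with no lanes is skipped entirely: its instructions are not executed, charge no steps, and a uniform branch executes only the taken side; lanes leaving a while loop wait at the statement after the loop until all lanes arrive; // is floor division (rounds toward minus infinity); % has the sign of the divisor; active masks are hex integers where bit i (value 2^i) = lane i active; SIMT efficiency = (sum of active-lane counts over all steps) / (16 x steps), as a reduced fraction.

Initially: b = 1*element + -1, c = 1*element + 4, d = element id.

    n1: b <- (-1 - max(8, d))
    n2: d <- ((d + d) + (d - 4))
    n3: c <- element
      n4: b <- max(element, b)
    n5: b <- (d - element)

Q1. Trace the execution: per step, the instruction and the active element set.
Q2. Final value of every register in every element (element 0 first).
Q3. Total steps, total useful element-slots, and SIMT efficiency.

step 0: b <- (-1 - max(8, d))        0xffff
step 1: d <- ((d + d) + (d - 4))     0xffff
step 2: c <- element                 0xffff
step 3: b <- max(element, b)         0xffff
step 4: b <- (d - element)           0xffff

Answer: 5 steps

b: -4,-2,0,2,4,6,8,10,12,14,16,18,20,22,24,26
c: 0,1,2,3,4,5,6,7,8,9,10,11,12,13,14,15
d: -4,-1,2,5,8,11,14,17,20,23,26,29,32,35,38,41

steps = 5; useful = 80; efficiency = 80/80 = 1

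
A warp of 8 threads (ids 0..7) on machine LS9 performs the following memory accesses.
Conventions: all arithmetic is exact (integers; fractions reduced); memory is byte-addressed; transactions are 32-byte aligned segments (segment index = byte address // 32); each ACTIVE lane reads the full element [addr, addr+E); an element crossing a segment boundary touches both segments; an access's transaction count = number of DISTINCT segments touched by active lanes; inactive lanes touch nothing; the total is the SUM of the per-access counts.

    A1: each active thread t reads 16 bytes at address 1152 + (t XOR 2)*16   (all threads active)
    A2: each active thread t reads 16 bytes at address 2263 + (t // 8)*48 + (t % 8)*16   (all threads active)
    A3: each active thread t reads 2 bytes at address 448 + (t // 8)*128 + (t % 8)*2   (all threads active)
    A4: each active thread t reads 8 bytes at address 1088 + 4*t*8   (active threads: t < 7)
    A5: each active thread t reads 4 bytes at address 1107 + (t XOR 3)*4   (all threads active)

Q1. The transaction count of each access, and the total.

A1: 4 transactions
A2: 5 transactions
A3: 1 transaction
A4: 7 transactions
A5: 2 transactions

Answer: 4,5,1,7,2; total 19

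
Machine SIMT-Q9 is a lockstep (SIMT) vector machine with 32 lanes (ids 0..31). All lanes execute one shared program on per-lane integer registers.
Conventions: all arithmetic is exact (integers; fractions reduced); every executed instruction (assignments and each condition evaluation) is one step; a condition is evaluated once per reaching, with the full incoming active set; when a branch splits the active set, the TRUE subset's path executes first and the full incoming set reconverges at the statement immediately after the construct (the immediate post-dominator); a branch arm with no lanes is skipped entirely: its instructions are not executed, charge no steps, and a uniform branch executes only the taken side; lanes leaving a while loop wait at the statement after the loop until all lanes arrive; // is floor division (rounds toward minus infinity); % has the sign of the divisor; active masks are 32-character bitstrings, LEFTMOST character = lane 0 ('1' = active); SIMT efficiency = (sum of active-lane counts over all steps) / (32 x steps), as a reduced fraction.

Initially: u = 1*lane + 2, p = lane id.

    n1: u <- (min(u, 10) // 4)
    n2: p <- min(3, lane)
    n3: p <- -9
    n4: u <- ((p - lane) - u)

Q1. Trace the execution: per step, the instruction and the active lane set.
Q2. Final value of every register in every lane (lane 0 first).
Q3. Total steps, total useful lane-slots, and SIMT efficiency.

step 0: u <- (min(u, 10) // 4)       11111111111111111111111111111111
step 1: p <- min(3, lane)            11111111111111111111111111111111
step 2: p <- -9                      11111111111111111111111111111111
step 3: u <- ((p - lane) - u)        11111111111111111111111111111111

Answer: 4 steps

u: -9,-10,-12,-13,-14,-15,-17,-18,-19,-20,-21,-22,-23,-24,-25,-26,-27,-28,-29,-30,-31,-32,-33,-34,-35,-36,-37,-38,-39,-40,-41,-42
p: -9,-9,-9,-9,-9,-9,-9,-9,-9,-9,-9,-9,-9,-9,-9,-9,-9,-9,-9,-9,-9,-9,-9,-9,-9,-9,-9,-9,-9,-9,-9,-9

steps = 4; useful = 128; efficiency = 128/128 = 1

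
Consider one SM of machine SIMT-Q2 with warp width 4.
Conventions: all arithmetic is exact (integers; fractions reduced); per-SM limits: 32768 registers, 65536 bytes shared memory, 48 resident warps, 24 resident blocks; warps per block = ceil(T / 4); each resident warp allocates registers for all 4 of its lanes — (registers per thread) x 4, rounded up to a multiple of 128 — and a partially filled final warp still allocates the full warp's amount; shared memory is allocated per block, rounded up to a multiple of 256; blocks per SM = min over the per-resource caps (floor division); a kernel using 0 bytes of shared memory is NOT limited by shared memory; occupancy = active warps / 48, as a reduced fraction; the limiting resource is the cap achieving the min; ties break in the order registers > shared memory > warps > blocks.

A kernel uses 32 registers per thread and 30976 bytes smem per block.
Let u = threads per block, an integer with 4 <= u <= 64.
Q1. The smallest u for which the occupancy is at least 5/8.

Answer: u = 57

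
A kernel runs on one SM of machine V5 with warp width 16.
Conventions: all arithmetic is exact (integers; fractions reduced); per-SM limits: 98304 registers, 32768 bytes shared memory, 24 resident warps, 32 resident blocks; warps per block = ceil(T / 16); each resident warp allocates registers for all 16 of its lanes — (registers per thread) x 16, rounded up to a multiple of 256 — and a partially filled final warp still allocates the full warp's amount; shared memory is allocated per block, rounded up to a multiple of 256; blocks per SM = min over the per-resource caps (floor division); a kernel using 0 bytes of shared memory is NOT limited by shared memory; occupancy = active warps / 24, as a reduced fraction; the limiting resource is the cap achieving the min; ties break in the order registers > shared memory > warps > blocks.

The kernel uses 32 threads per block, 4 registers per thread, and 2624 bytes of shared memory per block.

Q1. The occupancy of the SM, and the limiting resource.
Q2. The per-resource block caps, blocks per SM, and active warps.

Answer: occupancy 11/12, limited by shared memory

registers: 192 blocks
shared memory: 11 blocks
warps: 12 blocks
blocks: 32 blocks

Answer: 11 blocks, 22 active warps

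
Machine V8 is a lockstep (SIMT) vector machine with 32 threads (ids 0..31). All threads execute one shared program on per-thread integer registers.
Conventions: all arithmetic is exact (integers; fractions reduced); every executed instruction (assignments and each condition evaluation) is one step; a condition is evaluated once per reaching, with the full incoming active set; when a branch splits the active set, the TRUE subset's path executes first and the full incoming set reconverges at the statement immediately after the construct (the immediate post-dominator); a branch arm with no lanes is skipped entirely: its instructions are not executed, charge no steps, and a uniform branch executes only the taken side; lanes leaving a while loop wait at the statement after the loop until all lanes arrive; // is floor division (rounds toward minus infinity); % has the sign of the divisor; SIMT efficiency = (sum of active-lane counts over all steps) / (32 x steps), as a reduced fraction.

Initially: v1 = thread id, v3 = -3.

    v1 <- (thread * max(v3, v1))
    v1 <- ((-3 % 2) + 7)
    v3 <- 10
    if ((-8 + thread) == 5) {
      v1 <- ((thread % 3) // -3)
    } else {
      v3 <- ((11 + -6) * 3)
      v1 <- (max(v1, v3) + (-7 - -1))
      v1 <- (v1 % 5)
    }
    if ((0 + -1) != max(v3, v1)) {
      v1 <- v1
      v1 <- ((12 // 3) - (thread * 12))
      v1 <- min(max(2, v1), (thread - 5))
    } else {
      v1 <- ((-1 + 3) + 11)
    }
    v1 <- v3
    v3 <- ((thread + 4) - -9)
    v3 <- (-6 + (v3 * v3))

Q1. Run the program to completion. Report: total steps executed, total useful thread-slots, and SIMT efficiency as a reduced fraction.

Answer: 15 steps, 446 useful, 223/240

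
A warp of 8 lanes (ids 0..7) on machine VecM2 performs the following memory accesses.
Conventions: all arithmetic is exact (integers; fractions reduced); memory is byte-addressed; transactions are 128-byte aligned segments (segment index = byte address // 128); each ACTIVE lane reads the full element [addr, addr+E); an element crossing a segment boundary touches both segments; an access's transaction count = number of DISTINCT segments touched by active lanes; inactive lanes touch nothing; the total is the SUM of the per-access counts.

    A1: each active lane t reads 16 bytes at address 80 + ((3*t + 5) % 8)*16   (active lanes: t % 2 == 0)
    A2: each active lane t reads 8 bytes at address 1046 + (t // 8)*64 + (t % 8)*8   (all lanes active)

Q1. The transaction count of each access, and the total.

A1: 2 transactions
A2: 1 transaction

Answer: 2,1; total 3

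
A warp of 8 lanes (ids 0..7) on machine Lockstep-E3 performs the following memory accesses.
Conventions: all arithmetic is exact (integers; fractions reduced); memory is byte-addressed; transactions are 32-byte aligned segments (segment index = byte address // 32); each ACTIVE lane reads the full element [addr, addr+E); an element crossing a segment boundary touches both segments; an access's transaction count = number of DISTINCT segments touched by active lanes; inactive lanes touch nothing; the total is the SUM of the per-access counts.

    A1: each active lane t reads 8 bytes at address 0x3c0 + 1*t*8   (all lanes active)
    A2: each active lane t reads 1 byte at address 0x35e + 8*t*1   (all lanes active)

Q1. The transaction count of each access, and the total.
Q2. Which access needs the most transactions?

A1: 2 transactions
A2: 3 transactions

Answer: 2,3; total 5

Answer: A2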